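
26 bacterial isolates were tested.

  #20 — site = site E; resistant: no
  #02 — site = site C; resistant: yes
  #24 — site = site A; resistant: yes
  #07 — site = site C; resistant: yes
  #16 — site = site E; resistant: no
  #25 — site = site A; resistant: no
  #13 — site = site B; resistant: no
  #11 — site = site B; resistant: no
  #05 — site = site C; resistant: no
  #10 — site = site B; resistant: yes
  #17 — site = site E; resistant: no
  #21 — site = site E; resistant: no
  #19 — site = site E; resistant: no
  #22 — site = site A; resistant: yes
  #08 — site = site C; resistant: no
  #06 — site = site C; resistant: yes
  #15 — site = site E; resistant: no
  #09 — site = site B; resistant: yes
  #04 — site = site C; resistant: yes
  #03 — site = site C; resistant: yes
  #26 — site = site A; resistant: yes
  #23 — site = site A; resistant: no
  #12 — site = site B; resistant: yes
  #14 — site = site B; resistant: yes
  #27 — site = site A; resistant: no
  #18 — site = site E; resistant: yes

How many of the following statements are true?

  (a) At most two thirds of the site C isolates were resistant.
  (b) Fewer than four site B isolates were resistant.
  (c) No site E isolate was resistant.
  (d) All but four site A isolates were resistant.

(a) site C: |A| = 7, |A ∩ B| = 5; needs |A ∩ B| / |A| ≤ 2/3 — false.
(b) site B: |A| = 6, |A ∩ B| = 4; needs |A ∩ B| < 4 — false.
(c) site E: |A| = 7, |A ∩ B| = 1; needs A ∩ B = ∅ (|A ∩ B| = 0) — false.
(d) site A: |A| = 6, |A ∩ B| = 3; needs |A ∖ B| = 4 — false.

0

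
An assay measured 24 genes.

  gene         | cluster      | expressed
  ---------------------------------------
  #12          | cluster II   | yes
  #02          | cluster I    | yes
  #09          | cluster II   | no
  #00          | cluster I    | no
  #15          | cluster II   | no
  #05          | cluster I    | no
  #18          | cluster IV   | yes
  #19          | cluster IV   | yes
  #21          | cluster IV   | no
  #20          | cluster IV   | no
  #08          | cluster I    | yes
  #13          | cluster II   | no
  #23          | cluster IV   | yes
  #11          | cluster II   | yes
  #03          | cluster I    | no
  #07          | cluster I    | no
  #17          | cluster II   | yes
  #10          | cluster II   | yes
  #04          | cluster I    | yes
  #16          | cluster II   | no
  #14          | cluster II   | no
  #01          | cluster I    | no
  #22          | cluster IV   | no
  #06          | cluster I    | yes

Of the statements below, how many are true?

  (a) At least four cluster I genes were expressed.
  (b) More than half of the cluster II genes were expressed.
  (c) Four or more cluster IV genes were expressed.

1

(a) cluster I: |A| = 9, |A ∩ B| = 4; needs |A ∩ B| ≥ 4 — true.
(b) cluster II: |A| = 9, |A ∩ B| = 4; needs |A ∩ B| > |A ∖ B| — false.
(c) cluster IV: |A| = 6, |A ∩ B| = 3; needs |A ∩ B| ≥ 4 — false.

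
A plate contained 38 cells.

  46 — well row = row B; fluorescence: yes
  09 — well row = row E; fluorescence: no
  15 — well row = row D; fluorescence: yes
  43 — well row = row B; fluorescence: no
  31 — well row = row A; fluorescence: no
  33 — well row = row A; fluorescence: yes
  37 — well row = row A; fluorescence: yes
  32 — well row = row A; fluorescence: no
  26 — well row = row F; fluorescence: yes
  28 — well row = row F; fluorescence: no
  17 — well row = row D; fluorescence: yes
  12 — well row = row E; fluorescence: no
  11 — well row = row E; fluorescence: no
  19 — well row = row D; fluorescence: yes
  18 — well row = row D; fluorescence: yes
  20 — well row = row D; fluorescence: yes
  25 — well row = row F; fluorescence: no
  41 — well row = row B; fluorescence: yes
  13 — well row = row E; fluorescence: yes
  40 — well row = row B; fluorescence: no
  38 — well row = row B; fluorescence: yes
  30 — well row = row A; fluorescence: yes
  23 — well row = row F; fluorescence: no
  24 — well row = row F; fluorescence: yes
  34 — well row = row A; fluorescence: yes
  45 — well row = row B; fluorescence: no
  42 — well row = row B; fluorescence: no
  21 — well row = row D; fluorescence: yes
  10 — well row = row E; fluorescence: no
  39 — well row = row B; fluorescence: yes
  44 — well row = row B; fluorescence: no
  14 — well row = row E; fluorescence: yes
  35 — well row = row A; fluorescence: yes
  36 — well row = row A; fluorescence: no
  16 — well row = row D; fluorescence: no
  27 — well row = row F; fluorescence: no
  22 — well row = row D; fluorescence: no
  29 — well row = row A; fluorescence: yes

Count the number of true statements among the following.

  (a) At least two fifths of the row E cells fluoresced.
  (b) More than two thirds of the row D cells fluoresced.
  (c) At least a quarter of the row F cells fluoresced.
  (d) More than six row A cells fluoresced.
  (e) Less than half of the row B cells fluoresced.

(a) row E: |A| = 6, |A ∩ B| = 2; needs |A ∩ B| / |A| ≥ 2/5 — false.
(b) row D: |A| = 8, |A ∩ B| = 6; needs |A ∩ B| / |A| > 2/3 — true.
(c) row F: |A| = 6, |A ∩ B| = 2; needs |A ∩ B| / |A| ≥ 1/4 — true.
(d) row A: |A| = 9, |A ∩ B| = 6; needs |A ∩ B| > 6 — false.
(e) row B: |A| = 9, |A ∩ B| = 4; needs |A ∩ B| < |A ∖ B| — true.

3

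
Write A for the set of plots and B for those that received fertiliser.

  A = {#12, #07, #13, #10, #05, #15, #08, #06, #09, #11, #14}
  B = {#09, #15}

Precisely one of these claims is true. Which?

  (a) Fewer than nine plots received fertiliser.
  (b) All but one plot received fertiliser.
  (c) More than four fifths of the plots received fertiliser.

|A| = 11, |A ∩ B| = 2, |A ∖ B| = 9.
(a) requires |A ∩ B| < 9: true.
(b) requires |A ∖ B| = 1: false.
(c) requires |A ∩ B| / |A| > 4/5: false.

(a)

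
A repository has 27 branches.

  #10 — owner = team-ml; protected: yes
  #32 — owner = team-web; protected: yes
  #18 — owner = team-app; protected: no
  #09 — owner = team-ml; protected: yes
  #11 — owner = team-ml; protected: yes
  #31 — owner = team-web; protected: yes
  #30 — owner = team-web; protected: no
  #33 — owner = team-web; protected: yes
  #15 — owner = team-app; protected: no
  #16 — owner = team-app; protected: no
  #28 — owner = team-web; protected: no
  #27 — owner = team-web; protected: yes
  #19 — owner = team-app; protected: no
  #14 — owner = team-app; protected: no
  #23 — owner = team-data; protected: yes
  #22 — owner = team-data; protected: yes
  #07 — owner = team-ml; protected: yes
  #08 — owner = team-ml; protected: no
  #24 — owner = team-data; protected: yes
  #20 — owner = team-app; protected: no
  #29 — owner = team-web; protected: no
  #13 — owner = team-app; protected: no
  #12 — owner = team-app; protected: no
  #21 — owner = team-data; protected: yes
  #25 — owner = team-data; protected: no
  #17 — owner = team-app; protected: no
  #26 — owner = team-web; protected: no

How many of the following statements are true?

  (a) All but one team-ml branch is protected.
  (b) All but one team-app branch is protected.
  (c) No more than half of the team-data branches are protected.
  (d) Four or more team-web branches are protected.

(a) team-ml: |A| = 5, |A ∩ B| = 4; needs |A ∖ B| = 1 — true.
(b) team-app: |A| = 9, |A ∩ B| = 0; needs |A ∖ B| = 1 — false.
(c) team-data: |A| = 5, |A ∩ B| = 4; needs |A ∩ B| ≤ |A ∖ B| — false.
(d) team-web: |A| = 8, |A ∩ B| = 4; needs |A ∩ B| ≥ 4 — true.

2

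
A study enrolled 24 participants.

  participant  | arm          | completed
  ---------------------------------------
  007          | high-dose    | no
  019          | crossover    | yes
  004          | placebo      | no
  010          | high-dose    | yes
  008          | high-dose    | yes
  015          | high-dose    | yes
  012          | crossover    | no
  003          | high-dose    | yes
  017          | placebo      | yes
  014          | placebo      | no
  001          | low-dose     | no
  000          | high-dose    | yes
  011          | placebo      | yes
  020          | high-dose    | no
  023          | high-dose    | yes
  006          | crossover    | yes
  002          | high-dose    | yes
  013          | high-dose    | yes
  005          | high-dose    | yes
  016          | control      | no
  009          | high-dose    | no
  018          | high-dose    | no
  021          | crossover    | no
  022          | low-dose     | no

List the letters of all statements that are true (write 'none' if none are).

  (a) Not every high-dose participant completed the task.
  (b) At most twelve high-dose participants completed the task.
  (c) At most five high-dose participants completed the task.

|A| = 13, |A ∩ B| = 9, |A ∖ B| = 4.
(a) A ⊄ B (|A ∖ B| ≥ 1): holds.
(b) |A ∩ B| ≤ 12: holds.
(c) |A ∩ B| ≤ 5: fails.

(a), (b)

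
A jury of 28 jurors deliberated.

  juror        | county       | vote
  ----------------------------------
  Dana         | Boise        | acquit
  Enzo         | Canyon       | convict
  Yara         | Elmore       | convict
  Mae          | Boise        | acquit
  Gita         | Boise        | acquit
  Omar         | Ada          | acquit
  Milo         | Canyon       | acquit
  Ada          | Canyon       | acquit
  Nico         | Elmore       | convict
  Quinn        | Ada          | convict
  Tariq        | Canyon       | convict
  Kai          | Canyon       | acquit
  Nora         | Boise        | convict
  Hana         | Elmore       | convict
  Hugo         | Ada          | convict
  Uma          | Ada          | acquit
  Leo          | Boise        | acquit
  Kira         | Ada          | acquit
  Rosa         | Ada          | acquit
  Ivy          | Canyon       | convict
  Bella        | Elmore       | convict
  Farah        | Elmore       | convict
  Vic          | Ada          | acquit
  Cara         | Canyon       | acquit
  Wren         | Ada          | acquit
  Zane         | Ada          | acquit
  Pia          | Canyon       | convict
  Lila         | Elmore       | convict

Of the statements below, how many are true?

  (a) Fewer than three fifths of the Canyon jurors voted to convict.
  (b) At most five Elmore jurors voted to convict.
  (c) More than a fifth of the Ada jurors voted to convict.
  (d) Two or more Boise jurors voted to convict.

2

(a) Canyon: |A| = 8, |A ∩ B| = 4; needs |A ∩ B| / |A| < 3/5 — true.
(b) Elmore: |A| = 6, |A ∩ B| = 6; needs |A ∩ B| ≤ 5 — false.
(c) Ada: |A| = 9, |A ∩ B| = 2; needs |A ∩ B| / |A| > 1/5 — true.
(d) Boise: |A| = 5, |A ∩ B| = 1; needs |A ∩ B| ≥ 2 — false.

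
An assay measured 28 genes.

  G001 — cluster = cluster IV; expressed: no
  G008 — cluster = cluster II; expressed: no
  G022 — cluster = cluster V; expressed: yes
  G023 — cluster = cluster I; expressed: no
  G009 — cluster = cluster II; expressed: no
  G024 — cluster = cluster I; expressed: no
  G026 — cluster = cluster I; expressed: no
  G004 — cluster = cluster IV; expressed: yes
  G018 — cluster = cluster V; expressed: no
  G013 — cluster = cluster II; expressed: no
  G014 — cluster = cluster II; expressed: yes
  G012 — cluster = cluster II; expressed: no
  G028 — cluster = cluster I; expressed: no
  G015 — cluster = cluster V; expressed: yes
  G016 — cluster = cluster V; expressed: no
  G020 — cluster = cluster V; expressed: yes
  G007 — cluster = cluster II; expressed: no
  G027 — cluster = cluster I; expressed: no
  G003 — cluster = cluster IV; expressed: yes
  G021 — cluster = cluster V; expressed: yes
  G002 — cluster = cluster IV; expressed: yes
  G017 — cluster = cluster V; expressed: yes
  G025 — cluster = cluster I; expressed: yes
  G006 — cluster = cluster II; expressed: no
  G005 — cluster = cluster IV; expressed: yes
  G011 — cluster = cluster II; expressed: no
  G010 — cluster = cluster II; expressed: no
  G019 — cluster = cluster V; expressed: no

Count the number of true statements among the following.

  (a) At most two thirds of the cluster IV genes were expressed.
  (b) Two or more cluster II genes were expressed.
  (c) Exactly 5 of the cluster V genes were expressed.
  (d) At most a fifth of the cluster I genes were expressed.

(a) cluster IV: |A| = 5, |A ∩ B| = 4; needs |A ∩ B| / |A| ≤ 2/3 — false.
(b) cluster II: |A| = 9, |A ∩ B| = 1; needs |A ∩ B| ≥ 2 — false.
(c) cluster V: |A| = 8, |A ∩ B| = 5; needs |A ∩ B| = 5 — true.
(d) cluster I: |A| = 6, |A ∩ B| = 1; needs |A ∩ B| / |A| ≤ 1/5 — true.

2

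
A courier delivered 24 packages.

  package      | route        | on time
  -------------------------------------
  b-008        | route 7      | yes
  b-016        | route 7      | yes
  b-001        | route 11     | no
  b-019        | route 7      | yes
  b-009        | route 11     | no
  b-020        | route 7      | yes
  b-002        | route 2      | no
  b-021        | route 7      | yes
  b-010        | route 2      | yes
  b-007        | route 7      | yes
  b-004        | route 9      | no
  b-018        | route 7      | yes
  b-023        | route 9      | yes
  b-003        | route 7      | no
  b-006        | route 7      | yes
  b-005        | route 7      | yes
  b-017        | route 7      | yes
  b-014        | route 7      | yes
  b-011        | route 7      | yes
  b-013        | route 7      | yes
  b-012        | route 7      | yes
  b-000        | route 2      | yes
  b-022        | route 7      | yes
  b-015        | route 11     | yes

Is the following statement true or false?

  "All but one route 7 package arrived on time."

True

Truth condition: |A ∖ B| = 1.
|A| = 16, |A ∩ B| = 15, |A ∖ B| = 1.
|A ∖ B| = 1, so the statement is true.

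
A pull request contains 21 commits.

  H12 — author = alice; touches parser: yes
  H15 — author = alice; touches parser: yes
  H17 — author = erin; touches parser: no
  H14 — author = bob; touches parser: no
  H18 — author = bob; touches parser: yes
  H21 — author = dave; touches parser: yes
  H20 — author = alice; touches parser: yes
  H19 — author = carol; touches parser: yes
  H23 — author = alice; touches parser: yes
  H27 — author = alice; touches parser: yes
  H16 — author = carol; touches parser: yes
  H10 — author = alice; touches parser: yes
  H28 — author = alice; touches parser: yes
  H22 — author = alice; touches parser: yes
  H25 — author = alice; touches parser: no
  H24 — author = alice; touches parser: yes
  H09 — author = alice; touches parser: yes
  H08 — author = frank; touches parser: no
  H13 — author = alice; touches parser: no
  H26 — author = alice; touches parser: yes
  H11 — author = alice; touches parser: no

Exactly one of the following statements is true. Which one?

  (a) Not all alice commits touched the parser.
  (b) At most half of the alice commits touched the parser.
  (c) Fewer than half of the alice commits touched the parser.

(a)

|A| = 14, |A ∩ B| = 11, |A ∖ B| = 3.
(a) requires A ⊄ B (|A ∖ B| ≥ 1): true.
(b) requires |A ∩ B| ≤ |A ∖ B|: false.
(c) requires |A ∩ B| < |A ∖ B|: false.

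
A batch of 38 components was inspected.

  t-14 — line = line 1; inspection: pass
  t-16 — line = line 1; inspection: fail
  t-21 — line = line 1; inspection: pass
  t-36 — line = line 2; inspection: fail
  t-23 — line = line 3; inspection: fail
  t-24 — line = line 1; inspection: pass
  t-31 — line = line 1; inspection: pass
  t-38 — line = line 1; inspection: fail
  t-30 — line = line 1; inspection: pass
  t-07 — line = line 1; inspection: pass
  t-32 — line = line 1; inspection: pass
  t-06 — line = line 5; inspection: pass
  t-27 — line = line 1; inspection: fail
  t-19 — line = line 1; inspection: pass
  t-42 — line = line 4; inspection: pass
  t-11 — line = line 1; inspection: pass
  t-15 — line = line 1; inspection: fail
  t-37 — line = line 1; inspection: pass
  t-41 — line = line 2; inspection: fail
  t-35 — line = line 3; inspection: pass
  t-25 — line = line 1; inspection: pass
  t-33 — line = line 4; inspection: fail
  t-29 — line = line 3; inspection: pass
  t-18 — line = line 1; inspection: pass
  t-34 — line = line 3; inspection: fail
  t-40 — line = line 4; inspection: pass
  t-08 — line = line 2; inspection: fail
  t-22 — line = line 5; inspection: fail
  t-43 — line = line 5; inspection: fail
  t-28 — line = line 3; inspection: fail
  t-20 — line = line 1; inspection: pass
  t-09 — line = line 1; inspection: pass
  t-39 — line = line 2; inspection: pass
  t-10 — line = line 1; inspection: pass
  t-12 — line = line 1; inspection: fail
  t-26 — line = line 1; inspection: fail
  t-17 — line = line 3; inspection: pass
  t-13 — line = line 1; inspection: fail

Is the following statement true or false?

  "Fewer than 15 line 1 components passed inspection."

False

The determiner here denotes the relation: |A ∩ B| < 15.
|A| = 22, |A ∩ B| = 15, |A ∖ B| = 7.
|A ∩ B| = 15, so the statement is false.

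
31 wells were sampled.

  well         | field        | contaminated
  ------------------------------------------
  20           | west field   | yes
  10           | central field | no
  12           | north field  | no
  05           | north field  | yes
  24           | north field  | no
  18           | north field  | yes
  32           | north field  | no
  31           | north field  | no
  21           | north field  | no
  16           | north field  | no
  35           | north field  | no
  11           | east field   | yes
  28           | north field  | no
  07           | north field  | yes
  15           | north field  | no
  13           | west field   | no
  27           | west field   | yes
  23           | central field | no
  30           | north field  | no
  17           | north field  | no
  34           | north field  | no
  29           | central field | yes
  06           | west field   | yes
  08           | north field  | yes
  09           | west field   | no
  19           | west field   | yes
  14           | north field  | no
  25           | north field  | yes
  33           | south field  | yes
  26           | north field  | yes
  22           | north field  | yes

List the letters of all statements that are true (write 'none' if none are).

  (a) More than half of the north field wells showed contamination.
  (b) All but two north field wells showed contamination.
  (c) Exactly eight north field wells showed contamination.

|A| = 20, |A ∩ B| = 7, |A ∖ B| = 13.
(a) |A ∩ B| > |A ∖ B|: fails.
(b) |A ∖ B| = 2: fails.
(c) |A ∩ B| = 8: fails.

none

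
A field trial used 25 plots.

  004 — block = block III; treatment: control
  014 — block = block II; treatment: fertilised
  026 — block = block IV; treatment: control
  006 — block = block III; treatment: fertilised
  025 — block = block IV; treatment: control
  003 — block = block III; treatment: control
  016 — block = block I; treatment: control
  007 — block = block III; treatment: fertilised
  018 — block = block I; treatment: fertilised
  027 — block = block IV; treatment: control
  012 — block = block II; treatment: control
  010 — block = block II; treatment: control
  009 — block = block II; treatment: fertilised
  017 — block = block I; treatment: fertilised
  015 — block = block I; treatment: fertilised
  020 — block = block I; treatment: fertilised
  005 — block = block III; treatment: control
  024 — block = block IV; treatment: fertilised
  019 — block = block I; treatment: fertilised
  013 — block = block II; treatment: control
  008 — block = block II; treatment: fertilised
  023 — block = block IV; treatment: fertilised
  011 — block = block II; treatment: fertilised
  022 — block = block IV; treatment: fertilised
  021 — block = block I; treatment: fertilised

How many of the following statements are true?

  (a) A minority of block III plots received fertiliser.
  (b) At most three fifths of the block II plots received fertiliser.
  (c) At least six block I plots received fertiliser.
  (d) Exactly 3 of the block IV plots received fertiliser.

(a) block III: |A| = 5, |A ∩ B| = 2; needs |A ∩ B| < |A ∖ B| — true.
(b) block II: |A| = 7, |A ∩ B| = 4; needs |A ∩ B| / |A| ≤ 3/5 — true.
(c) block I: |A| = 7, |A ∩ B| = 6; needs |A ∩ B| ≥ 6 — true.
(d) block IV: |A| = 6, |A ∩ B| = 3; needs |A ∩ B| = 3 — true.

4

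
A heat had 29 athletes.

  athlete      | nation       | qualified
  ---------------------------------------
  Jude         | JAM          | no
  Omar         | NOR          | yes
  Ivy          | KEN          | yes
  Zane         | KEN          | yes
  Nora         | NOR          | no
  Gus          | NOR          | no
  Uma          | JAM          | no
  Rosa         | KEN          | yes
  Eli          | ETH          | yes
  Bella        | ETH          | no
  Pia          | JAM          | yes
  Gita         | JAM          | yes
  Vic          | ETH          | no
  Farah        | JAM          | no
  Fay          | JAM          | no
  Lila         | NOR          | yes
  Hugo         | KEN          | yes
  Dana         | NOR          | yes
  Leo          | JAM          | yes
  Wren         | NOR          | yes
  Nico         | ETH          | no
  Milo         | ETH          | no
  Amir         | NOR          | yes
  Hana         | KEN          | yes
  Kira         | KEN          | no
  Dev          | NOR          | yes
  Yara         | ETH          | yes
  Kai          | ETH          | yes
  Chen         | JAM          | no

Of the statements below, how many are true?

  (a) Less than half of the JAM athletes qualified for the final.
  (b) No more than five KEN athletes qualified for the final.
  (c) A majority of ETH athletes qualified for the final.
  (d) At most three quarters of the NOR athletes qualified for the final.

3

(a) JAM: |A| = 8, |A ∩ B| = 3; needs |A ∩ B| < |A ∖ B| — true.
(b) KEN: |A| = 6, |A ∩ B| = 5; needs |A ∩ B| ≤ 5 — true.
(c) ETH: |A| = 7, |A ∩ B| = 3; needs |A ∩ B| > |A ∖ B| — false.
(d) NOR: |A| = 8, |A ∩ B| = 6; needs |A ∩ B| / |A| ≤ 3/4 — true.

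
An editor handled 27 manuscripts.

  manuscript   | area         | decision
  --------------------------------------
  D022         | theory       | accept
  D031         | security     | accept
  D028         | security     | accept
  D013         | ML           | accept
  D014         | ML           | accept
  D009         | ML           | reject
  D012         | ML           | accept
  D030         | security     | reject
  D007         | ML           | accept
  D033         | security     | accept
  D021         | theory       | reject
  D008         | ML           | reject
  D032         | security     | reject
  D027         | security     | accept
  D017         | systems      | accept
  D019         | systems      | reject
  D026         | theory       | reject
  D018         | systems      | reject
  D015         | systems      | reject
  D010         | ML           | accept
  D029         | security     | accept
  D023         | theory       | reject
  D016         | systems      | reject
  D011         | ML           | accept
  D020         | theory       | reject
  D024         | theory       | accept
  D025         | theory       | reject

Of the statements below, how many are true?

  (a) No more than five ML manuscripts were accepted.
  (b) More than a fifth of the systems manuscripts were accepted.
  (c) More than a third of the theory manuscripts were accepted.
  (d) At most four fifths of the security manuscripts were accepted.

(a) ML: |A| = 8, |A ∩ B| = 6; needs |A ∩ B| ≤ 5 — false.
(b) systems: |A| = 5, |A ∩ B| = 1; needs |A ∩ B| / |A| > 1/5 — false.
(c) theory: |A| = 7, |A ∩ B| = 2; needs |A ∩ B| / |A| > 1/3 — false.
(d) security: |A| = 7, |A ∩ B| = 5; needs |A ∩ B| / |A| ≤ 4/5 — true.

1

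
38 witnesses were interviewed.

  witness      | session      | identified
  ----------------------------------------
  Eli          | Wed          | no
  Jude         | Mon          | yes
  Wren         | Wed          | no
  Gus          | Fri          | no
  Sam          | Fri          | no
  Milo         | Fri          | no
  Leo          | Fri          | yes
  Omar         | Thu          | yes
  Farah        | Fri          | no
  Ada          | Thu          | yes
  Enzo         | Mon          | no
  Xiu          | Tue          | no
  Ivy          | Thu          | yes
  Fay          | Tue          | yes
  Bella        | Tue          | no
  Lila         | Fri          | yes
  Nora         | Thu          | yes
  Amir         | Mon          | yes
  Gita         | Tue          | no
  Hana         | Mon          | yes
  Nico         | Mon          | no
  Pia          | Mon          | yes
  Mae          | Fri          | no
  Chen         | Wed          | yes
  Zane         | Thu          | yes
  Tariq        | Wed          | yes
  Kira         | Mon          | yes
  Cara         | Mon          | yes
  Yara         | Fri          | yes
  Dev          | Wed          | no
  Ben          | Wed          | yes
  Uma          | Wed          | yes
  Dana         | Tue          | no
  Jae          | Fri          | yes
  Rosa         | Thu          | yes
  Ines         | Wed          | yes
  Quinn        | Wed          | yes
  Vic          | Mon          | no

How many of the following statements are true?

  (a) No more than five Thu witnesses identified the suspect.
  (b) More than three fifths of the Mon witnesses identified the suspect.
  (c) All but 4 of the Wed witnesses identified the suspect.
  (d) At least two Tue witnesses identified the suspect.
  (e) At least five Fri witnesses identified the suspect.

(a) Thu: |A| = 6, |A ∩ B| = 6; needs |A ∩ B| ≤ 5 — false.
(b) Mon: |A| = 9, |A ∩ B| = 6; needs |A ∩ B| / |A| > 3/5 — true.
(c) Wed: |A| = 9, |A ∩ B| = 6; needs |A ∖ B| = 4 — false.
(d) Tue: |A| = 5, |A ∩ B| = 1; needs |A ∩ B| ≥ 2 — false.
(e) Fri: |A| = 9, |A ∩ B| = 4; needs |A ∩ B| ≥ 5 — false.

1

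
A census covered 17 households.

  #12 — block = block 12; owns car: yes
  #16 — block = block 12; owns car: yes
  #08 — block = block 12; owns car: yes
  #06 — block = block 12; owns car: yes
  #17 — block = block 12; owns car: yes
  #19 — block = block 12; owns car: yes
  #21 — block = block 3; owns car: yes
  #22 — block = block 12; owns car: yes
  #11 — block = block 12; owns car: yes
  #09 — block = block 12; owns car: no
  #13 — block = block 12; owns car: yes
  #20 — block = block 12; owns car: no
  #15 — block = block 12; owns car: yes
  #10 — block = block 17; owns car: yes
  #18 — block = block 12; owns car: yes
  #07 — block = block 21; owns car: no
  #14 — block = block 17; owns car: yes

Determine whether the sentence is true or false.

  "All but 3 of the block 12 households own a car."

False

The determiner here denotes the relation: |A ∖ B| = 3.
A (the restrictor) = {#12, #16, #08, #06, #17, #19, #22, #11, #09, #13, #20, #15, #18}, |A| = 13.
A ∖ B = {#09, #20}, so |A ∖ B| = 2.
|A ∖ B| = 2, so the statement is false.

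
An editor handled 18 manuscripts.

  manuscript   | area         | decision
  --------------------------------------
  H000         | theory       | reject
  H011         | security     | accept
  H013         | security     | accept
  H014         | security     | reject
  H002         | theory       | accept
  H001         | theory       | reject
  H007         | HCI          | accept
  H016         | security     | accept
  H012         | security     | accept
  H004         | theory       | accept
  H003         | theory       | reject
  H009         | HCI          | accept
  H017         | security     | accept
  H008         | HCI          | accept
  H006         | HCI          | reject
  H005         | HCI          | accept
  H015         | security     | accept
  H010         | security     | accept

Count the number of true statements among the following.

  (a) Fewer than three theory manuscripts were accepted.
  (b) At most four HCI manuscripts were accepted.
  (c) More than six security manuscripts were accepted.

(a) theory: |A| = 5, |A ∩ B| = 2; needs |A ∩ B| < 3 — true.
(b) HCI: |A| = 5, |A ∩ B| = 4; needs |A ∩ B| ≤ 4 — true.
(c) security: |A| = 8, |A ∩ B| = 7; needs |A ∩ B| > 6 — true.

3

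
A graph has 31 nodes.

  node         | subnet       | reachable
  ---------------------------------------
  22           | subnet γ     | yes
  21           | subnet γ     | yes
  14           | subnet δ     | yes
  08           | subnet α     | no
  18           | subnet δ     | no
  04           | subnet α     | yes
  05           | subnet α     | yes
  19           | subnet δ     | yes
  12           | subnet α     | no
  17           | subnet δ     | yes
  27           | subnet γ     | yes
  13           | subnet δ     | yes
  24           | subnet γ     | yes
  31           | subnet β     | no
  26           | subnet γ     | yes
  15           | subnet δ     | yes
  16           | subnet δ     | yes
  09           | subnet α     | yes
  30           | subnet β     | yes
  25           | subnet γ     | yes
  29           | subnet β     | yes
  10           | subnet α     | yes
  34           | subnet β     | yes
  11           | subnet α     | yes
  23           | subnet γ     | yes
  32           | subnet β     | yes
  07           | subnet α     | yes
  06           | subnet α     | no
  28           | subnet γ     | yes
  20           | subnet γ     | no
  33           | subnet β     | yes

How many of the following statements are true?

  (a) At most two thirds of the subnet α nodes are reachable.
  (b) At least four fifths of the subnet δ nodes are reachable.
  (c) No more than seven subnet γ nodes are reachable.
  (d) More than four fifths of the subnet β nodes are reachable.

(a) subnet α: |A| = 9, |A ∩ B| = 6; needs |A ∩ B| / |A| ≤ 2/3 — true.
(b) subnet δ: |A| = 7, |A ∩ B| = 6; needs |A ∩ B| / |A| ≥ 4/5 — true.
(c) subnet γ: |A| = 9, |A ∩ B| = 8; needs |A ∩ B| ≤ 7 — false.
(d) subnet β: |A| = 6, |A ∩ B| = 5; needs |A ∩ B| / |A| > 4/5 — true.

3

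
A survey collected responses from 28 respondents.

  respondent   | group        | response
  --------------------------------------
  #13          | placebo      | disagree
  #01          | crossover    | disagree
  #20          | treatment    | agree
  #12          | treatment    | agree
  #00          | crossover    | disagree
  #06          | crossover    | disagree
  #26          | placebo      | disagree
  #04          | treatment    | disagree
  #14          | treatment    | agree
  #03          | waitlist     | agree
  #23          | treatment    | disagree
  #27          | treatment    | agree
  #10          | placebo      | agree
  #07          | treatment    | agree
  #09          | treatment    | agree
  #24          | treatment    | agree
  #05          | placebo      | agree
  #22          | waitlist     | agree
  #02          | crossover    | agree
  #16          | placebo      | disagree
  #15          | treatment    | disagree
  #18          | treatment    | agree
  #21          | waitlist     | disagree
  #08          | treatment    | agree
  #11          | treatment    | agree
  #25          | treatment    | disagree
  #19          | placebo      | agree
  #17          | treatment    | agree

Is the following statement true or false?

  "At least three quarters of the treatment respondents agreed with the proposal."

False

The determiner here denotes the relation: |A ∩ B| / |A| ≥ 3/4.
|A| = 15, |A ∩ B| = 11, |A ∖ B| = 4.
|A ∩ B|/|A| = 11/15, so the statement is false.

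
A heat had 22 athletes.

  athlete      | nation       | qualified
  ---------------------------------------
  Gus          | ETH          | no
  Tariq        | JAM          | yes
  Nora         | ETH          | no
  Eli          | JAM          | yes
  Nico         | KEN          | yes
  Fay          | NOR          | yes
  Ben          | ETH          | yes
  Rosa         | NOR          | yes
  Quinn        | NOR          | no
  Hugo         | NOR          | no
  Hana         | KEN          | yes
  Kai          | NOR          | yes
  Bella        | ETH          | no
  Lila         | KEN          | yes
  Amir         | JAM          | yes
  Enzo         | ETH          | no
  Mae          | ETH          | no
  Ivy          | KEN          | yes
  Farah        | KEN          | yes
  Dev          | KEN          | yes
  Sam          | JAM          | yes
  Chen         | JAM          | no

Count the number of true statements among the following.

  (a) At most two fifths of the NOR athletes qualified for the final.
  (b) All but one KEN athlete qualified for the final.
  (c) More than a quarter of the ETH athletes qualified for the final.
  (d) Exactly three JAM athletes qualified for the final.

(a) NOR: |A| = 5, |A ∩ B| = 3; needs |A ∩ B| / |A| ≤ 2/5 — false.
(b) KEN: |A| = 6, |A ∩ B| = 6; needs |A ∖ B| = 1 — false.
(c) ETH: |A| = 6, |A ∩ B| = 1; needs |A ∩ B| / |A| > 1/4 — false.
(d) JAM: |A| = 5, |A ∩ B| = 4; needs |A ∩ B| = 3 — false.

0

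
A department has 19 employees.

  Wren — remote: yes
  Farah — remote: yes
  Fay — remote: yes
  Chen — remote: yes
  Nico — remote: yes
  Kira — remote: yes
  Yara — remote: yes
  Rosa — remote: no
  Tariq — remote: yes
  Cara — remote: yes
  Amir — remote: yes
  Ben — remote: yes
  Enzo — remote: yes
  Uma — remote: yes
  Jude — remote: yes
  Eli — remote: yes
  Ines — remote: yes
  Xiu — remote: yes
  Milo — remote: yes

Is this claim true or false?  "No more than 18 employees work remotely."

True

'No more than 18 employees work remotely' holds iff |A ∩ B| ≤ 18.
|A| = 19, |A ∩ B| = 18, |A ∖ B| = 1.
|A ∩ B| = 18, so the statement is true.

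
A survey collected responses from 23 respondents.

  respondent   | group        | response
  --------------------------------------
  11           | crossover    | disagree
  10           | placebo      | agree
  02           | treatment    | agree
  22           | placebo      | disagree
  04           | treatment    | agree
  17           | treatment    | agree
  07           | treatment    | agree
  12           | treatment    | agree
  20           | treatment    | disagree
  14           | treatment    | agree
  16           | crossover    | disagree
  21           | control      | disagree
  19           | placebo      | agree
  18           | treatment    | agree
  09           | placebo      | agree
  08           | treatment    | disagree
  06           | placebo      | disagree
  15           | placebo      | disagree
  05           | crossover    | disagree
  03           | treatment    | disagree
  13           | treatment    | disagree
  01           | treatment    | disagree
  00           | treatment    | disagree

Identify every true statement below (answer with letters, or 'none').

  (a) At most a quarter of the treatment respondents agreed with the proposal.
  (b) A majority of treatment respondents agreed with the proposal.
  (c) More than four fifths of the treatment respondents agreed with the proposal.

(b)

|A| = 13, |A ∩ B| = 7, |A ∖ B| = 6.
(a) |A ∩ B| / |A| ≤ 1/4: fails.
(b) |A ∩ B| > |A ∖ B|: holds.
(c) |A ∩ B| / |A| > 4/5: fails.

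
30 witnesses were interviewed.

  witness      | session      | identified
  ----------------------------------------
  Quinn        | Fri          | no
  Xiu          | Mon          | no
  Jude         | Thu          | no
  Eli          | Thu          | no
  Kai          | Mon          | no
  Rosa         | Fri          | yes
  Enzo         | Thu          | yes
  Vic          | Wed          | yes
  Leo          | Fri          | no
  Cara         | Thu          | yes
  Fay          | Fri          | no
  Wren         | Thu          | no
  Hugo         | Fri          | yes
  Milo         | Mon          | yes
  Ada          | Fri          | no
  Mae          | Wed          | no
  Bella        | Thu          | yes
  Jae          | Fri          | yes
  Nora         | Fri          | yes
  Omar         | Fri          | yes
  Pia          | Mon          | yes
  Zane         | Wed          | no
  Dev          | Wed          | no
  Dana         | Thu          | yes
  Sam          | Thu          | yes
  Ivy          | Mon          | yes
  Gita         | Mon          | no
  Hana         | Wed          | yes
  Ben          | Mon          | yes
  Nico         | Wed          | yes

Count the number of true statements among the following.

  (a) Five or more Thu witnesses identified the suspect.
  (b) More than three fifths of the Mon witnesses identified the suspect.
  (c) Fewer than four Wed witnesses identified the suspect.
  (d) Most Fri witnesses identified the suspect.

(a) Thu: |A| = 8, |A ∩ B| = 5; needs |A ∩ B| ≥ 5 — true.
(b) Mon: |A| = 7, |A ∩ B| = 4; needs |A ∩ B| / |A| > 3/5 — false.
(c) Wed: |A| = 6, |A ∩ B| = 3; needs |A ∩ B| < 4 — true.
(d) Fri: |A| = 9, |A ∩ B| = 5; needs |A ∩ B| > |A ∖ B| — true.

3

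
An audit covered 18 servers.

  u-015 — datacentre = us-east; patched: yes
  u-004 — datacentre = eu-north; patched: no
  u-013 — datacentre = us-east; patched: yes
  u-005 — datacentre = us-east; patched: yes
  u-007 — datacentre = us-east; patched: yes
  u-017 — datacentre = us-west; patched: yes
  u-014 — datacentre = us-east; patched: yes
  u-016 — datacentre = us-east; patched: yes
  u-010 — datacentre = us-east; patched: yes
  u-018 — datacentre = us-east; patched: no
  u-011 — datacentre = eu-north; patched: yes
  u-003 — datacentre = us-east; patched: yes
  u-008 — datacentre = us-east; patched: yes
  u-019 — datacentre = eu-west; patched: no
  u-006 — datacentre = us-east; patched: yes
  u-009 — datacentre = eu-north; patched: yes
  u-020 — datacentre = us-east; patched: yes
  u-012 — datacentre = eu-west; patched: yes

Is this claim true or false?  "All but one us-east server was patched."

True

Truth condition: |A ∖ B| = 1.
A (the restrictor) = {u-015, u-013, u-005, u-007, u-014, u-016, u-010, u-018, u-003, u-008, u-006, u-020}, |A| = 12.
A ∖ B = {u-018}, so |A ∖ B| = 1.
|A ∖ B| = 1, so the statement is true.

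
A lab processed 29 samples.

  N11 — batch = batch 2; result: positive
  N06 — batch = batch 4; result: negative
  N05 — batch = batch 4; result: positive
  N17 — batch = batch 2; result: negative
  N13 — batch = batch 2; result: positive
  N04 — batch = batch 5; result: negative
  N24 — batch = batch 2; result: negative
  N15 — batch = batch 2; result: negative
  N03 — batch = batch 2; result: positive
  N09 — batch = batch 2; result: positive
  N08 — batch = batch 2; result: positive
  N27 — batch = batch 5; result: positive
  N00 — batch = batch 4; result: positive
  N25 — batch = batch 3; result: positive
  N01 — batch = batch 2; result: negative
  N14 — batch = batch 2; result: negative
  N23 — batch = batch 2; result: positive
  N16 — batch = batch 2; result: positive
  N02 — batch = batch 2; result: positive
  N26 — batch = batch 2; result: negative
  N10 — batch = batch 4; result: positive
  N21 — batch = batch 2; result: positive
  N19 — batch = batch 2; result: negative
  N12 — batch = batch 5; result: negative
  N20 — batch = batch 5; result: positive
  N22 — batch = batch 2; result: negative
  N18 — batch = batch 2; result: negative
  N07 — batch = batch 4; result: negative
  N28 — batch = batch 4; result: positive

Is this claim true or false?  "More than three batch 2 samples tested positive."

True

'More than three batch 2 samples tested positive' holds iff |A ∩ B| > 3.
|A| = 18, |A ∩ B| = 9, |A ∖ B| = 9.
|A ∩ B| = 9, so the statement is true.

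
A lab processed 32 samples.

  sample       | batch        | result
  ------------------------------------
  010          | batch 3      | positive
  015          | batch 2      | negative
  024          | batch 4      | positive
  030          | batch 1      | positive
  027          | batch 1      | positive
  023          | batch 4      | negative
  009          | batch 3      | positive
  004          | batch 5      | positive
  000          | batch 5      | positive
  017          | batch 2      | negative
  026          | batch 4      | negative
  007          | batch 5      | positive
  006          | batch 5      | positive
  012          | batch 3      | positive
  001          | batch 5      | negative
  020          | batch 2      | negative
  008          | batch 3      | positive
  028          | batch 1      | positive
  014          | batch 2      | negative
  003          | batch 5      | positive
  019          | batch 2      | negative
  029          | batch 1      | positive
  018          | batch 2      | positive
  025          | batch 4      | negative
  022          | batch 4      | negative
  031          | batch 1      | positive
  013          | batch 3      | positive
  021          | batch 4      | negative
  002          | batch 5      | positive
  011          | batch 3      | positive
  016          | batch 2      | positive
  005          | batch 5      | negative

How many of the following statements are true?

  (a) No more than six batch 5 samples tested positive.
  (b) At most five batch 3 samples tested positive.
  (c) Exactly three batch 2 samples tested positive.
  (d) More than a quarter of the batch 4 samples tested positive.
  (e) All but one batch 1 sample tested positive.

1

(a) batch 5: |A| = 8, |A ∩ B| = 6; needs |A ∩ B| ≤ 6 — true.
(b) batch 3: |A| = 6, |A ∩ B| = 6; needs |A ∩ B| ≤ 5 — false.
(c) batch 2: |A| = 7, |A ∩ B| = 2; needs |A ∩ B| = 3 — false.
(d) batch 4: |A| = 6, |A ∩ B| = 1; needs |A ∩ B| / |A| > 1/4 — false.
(e) batch 1: |A| = 5, |A ∩ B| = 5; needs |A ∖ B| = 1 — false.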